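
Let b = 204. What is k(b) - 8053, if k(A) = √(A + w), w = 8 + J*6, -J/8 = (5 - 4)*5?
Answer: -8053 + 2*I*√7 ≈ -8053.0 + 5.2915*I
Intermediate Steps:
J = -40 (J = -8*(5 - 4)*5 = -8*5 = -40)
w = -232 (w = 8 - 40*6 = 8 - 240 = -232)
k(A) = √(-232 + A) (k(A) = √(A - 232) = √(-232 + A))
k(b) - 8053 = √(-232 + 204) - 8053 = √(-28) - 8053 = 2*I*√7 - 8053 = -8053 + 2*I*√7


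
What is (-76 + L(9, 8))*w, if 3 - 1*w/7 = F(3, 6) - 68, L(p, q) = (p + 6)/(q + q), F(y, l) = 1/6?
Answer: -3572975/96 ≈ -37219.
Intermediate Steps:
F(y, l) = ⅙
L(p, q) = (6 + p)/(2*q) (L(p, q) = (6 + p)/((2*q)) = (6 + p)*(1/(2*q)) = (6 + p)/(2*q))
w = 2975/6 (w = 21 - 7*(⅙ - 68) = 21 - 7*(-407/6) = 21 + 2849/6 = 2975/6 ≈ 495.83)
(-76 + L(9, 8))*w = (-76 + (½)*(6 + 9)/8)*(2975/6) = (-76 + (½)*(⅛)*15)*(2975/6) = (-76 + 15/16)*(2975/6) = -1201/16*2975/6 = -3572975/96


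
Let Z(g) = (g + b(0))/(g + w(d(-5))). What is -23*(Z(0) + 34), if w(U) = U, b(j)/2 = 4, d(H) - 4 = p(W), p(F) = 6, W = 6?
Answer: -4002/5 ≈ -800.40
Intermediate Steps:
d(H) = 10 (d(H) = 4 + 6 = 10)
b(j) = 8 (b(j) = 2*4 = 8)
Z(g) = (8 + g)/(10 + g) (Z(g) = (g + 8)/(g + 10) = (8 + g)/(10 + g))
-23*(Z(0) + 34) = -23*((8 + 0)/(10 + 0) + 34) = -23*(8/10 + 34) = -23*((1/10)*8 + 34) = -23*(4/5 + 34) = -23*174/5 = -4002/5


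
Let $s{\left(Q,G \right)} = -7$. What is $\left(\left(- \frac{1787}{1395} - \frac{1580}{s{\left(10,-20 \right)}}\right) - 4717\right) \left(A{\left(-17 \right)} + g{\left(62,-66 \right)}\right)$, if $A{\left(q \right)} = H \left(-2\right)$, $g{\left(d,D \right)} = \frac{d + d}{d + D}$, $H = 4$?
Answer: $\frac{570308882}{3255} \approx 1.7521 \cdot 10^{5}$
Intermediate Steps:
$g{\left(d,D \right)} = \frac{2 d}{D + d}$
$A{\left(q \right)} = -8$ ($A{\left(q \right)} = 4 \left(-2\right) = -8$)
$\left(\left(- \frac{1787}{1395} - \frac{1580}{s{\left(10,-20 \right)}}\right) - 4717\right) \left(A{\left(-17 \right)} + g{\left(62,-66 \right)}\right) = \left(\left(- \frac{1787}{1395} - \frac{1580}{-7}\right) - 4717\right) \left(-8 + 2 \cdot 62 \frac{1}{-66 + 62}\right) = \left(\left(\left(-1787\right) \frac{1}{1395} - - \frac{1580}{7}\right) - 4717\right) \left(-8 + 2 \cdot 62 \frac{1}{-4}\right) = \left(\left(- \frac{1787}{1395} + \frac{1580}{7}\right) - 4717\right) \left(-8 + 2 \cdot 62 \left(- \frac{1}{4}\right)\right) = \left(\frac{2191591}{9765} - 4717\right) \left(-8 - 31\right) = \left(- \frac{43869914}{9765}\right) \left(-39\right) = \frac{570308882}{3255}$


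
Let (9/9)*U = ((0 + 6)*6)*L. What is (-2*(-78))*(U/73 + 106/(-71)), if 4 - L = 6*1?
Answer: -2004600/5183 ≈ -386.76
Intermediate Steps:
L = -2 (L = 4 - 6 = -2)
U = -72 (U = ((0 + 6)*6)*(-2) = (6*6)*(-2) = 36*(-2) = -72)
(-2*(-78))*(U/73 + 106/(-71)) = (-2*(-78))*(-72/73 + 106/(-71)) = 156*(-72*1/73 + 106*(-1/71)) = 156*(-72/73 - 106/71) = 156*(-12850/5183) = -2004600/5183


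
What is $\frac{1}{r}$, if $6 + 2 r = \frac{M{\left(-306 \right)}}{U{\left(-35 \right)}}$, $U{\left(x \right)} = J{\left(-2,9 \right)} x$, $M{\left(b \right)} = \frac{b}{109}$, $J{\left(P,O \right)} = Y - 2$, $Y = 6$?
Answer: $- \frac{15260}{45627} \approx -0.33445$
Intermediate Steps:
$J{\left(P,O \right)} = 4$ ($J{\left(P,O \right)} = 6 - 2 = 4$)
$M{\left(b \right)} = \frac{b}{109}$ ($M{\left(b \right)} = b \frac{1}{109} = \frac{b}{109}$)
$U{\left(x \right)} = 4 x$
$r = - \frac{45627}{15260}$ ($r = -3 + \frac{\frac{1}{109} \left(-306\right) \frac{1}{4 \left(-35\right)}}{2} = -3 + \frac{\left(- \frac{306}{109}\right) \frac{1}{-140}}{2} = -3 + \frac{\left(- \frac{306}{109}\right) \left(- \frac{1}{140}\right)}{2} = -3 + \frac{1}{2} \cdot \frac{153}{7630} = -3 + \frac{153}{15260} = - \frac{45627}{15260} \approx -2.99$)
$\frac{1}{r} = \frac{1}{- \frac{45627}{15260}} = - \frac{15260}{45627}$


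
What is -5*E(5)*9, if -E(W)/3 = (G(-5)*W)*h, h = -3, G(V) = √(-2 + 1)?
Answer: -2025*I ≈ -2025.0*I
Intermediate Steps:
G(V) = I (G(V) = √(-1) = I)
E(W) = 9*I*W (E(W) = -3*I*W*(-3) = -(-9)*I*W = 9*I*W)
-5*E(5)*9 = -45*I*5*9 = -225*I*9 = -2025*I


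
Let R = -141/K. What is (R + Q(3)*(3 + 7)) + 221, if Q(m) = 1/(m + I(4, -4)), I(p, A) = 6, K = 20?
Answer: 38711/180 ≈ 215.06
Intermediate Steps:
Q(m) = 1/(6 + m) (Q(m) = 1/(m + 6) = 1/(6 + m))
R = -141/20 ≈ -7.0500
(R + Q(3)*(3 + 7)) + 221 = (-141/20 + (3 + 7)/(6 + 3)) + 221 = (-141/20 + 10/9) + 221 = -1069/180 + 221 = 38711/180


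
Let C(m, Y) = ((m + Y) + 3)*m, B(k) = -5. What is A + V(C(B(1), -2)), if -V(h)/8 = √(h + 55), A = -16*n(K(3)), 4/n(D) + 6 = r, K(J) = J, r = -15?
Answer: 64/21 - 40*√3 ≈ -66.234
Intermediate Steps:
n(D) = -4/21 (n(D) = 4/(-6 - 15) = 4/(-21) = 4*(-1/21) = -4/21)
C(m, Y) = m*(3 + Y + m) (C(m, Y) = ((Y + m) + 3)*m = (3 + Y + m)*m = m*(3 + Y + m))
A = 64/21 (A = -16*(-4/21) = 64/21 ≈ 3.0476)
V(h) = -8*√(55 + h) (V(h) = -8*√(h + 55) = -8*√(55 + h))
A + V(C(B(1), -2)) = 64/21 - 8*√(55 - 5*(3 - 2 - 5)) = 64/21 - 8*√(55 - 5*(-4)) = 64/21 - 8*√(55 + 20) = 64/21 - 40*√3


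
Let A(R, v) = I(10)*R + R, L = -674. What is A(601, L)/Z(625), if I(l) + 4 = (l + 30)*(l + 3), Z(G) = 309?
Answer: 310717/309 ≈ 1005.6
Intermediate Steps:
I(l) = -4 + (3 + l)*(30 + l) (I(l) = -4 + (l + 30)*(l + 3) = -4 + (30 + l)*(3 + l) = -4 + (3 + l)*(30 + l))
A(R, v) = 517*R (A(R, v) = (86 + 10² + 33*10)*R + R = (86 + 100 + 330)*R + R = 516*R + R = 517*R)
A(601, L)/Z(625) = (517*601)/309 = 310717*(1/309) = 310717/309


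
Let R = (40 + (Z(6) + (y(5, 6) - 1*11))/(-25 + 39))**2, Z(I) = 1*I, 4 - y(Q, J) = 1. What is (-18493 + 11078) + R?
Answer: -285494/49 ≈ -5826.4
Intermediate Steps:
y(Q, J) = 3 (y(Q, J) = 4 - 1*1 = 4 - 1 = 3)
Z(I) = I
R = 77841/49 (R = (40 + (6 + (3 - 1*11))/(-25 + 39))**2 = (40 + (6 + (3 - 11))/14)**2 = (40 + (6 - 8)*(1/14))**2 = (40 - 2*1/14)**2 = (40 - 1/7)**2 = (279/7)**2 = 77841/49 ≈ 1588.6)
(-18493 + 11078) + R = (-18493 + 11078) + 77841/49 = -7415 + 77841/49 = -285494/49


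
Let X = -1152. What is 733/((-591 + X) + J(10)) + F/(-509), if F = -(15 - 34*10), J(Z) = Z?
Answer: -936322/882097 ≈ -1.0615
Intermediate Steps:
F = 325 (F = -(15 - 340) = -1*(-325) = 325)
733/((-591 + X) + J(10)) + F/(-509) = 733/((-591 - 1152) + 10) + 325/(-509) = 733/(-1743 + 10) + 325*(-1/509) = 733/(-1733) - 325/509 = 733*(-1/1733) - 325/509 = -733/1733 - 325/509 = -936322/882097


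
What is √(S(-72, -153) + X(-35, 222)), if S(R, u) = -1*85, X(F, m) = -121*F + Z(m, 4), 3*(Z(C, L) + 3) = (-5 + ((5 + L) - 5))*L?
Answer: √37311/3 ≈ 64.387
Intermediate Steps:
Z(C, L) = -3 + L*(-5 + L)/3 (Z(C, L) = -3 + ((-5 + ((5 + L) - 5))*L)/3 = -3 + ((-5 + L)*L)/3 = -3 + (L*(-5 + L))/3 = -3 + L*(-5 + L)/3)
X(F, m) = -13/3 - 121*F (X(F, m) = -121*F + (-3 - 5/3*4 + (⅓)*4²) = -121*F + (-3 - 20/3 + (⅓)*16) = -121*F + (-3 - 20/3 + 16/3) = -121*F - 13/3 = -13/3 - 121*F)
S(R, u) = -85
√(S(-72, -153) + X(-35, 222)) = √(-85 + (-13/3 - 121*(-35))) = √(-85 + (-13/3 + 4235)) = √(-85 + 12692/3) = √(12437/3) = √37311/3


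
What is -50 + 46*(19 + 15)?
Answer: 1514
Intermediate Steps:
-50 + 46*(19 + 15) = -50 + 46*34 = -50 + 1564 = 1514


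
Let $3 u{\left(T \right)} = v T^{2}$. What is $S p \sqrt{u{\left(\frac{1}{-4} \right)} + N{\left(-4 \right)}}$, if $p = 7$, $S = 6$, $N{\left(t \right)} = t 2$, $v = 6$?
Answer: $\frac{63 i \sqrt{14}}{2} \approx 117.86 i$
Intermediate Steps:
$N{\left(t \right)} = 2 t$
$u{\left(T \right)} = 2 T^{2}$ ($u{\left(T \right)} = \frac{6 T^{2}}{3} = 2 T^{2}$)
$S p \sqrt{u{\left(\frac{1}{-4} \right)} + N{\left(-4 \right)}} = 6 \cdot 7 \sqrt{2 \left(\frac{1}{-4}\right)^{2} + 2 \left(-4\right)} = 42 \sqrt{2 \left(- \frac{1}{4}\right)^{2} - 8} = 42 \sqrt{2 \cdot \frac{1}{16} - 8} = 42 \sqrt{\frac{1}{8} - 8} = 42 \sqrt{- \frac{63}{8}} = 42 \frac{3 i \sqrt{14}}{4} = \frac{63 i \sqrt{14}}{2}$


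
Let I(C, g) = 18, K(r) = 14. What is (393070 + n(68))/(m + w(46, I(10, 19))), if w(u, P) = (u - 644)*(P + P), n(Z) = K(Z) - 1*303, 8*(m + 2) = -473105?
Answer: -1047416/215115 ≈ -4.8691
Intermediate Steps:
m = -473121/8 (m = -2 + (⅛)*(-473105) = -2 - 473105/8 = -473121/8 ≈ -59140.)
n(Z) = -289 (n(Z) = 14 - 1*303 = 14 - 303 = -289)
w(u, P) = 2*P*(-644 + u) (w(u, P) = (-644 + u)*(2*P) = 2*P*(-644 + u))
(393070 + n(68))/(m + w(46, I(10, 19))) = (393070 - 289)/(-473121/8 + 2*18*(-644 + 46)) = 392781/(-473121/8 + 2*18*(-598)) = 392781/(-473121/8 - 21528) = 392781/(-645345/8) = 392781*(-8/645345) = -1047416/215115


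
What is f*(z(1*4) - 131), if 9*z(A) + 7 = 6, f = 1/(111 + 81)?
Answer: -295/432 ≈ -0.68287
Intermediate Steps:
f = 1/192 ≈ 0.0052083
z(A) = -⅑ (z(A) = -7/9 + (⅑)*6 = -7/9 + ⅔ = -⅑)
f*(z(1*4) - 131) = (-⅑ - 131)/192 = (1/192)*(-1180/9) = -295/432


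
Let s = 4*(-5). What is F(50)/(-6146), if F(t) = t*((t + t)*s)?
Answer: 50000/3073 ≈ 16.271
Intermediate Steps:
s = -20
F(t) = -40*t**2 (F(t) = t*((t + t)*(-20)) = t*((2*t)*(-20)) = t*(-40*t) = -40*t**2)
F(50)/(-6146) = -40*50**2/(-6146) = -40*2500*(-1/6146) = -100000*(-1/6146) = 50000/3073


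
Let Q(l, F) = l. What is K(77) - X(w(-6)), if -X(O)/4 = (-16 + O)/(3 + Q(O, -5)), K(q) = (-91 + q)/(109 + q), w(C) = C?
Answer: 907/31 ≈ 29.258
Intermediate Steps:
K(q) = (-91 + q)/(109 + q)
X(O) = -4*(-16 + O)/(3 + O)
K(77) - X(w(-6)) = (-91 + 77)/(109 + 77) - 4*(16 - 1*(-6))/(3 - 6) = -14/186 - 4*(16 + 6)/(-3) = (1/186)*(-14) - 4*(-1)*22/3 = -7/93 - 1*(-88/3) = -7/93 + 88/3 = 907/31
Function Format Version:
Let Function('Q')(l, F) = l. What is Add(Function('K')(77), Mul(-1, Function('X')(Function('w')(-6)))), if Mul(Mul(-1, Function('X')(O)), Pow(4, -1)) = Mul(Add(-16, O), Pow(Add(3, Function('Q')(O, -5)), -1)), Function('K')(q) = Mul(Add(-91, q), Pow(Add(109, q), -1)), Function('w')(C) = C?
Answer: Rational(907, 31) ≈ 29.258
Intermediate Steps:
Function('K')(q) = Mul(Pow(Add(109, q), -1), Add(-91, q))
Function('X')(O) = Mul(-4, Pow(Add(3, O), -1), Add(-16, O)) (Function('X')(O) = Mul(-4, Mul(Add(-16, O), Pow(Add(3, O), -1))) = Mul(-4, Mul(Pow(Add(3, O), -1), Add(-16, O))) = Mul(-4, Pow(Add(3, O), -1), Add(-16, O)))
Add(Function('K')(77), Mul(-1, Function('X')(Function('w')(-6)))) = Add(Mul(Pow(Add(109, 77), -1), Add(-91, 77)), Mul(-1, Mul(4, Pow(Add(3, -6), -1), Add(16, Mul(-1, -6))))) = Add(Mul(Pow(186, -1), -14), Mul(-1, Mul(4, Pow(-3, -1), Add(16, 6)))) = Add(Mul(Rational(1, 186), -14), Mul(-1, Mul(4, Rational(-1, 3), 22))) = Add(Rational(-7, 93), Mul(-1, Rational(-88, 3))) = Add(Rational(-7, 93), Rational(88, 3)) = Rational(907, 31)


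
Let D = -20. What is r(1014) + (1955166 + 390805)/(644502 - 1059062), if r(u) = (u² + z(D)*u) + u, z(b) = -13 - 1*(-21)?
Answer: 430029862349/414560 ≈ 1.0373e+6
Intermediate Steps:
z(b) = 8 (z(b) = -13 + 21 = 8)
r(u) = u² + 9*u (r(u) = (u² + 8*u) + u = u² + 9*u)
r(1014) + (1955166 + 390805)/(644502 - 1059062) = 1014*(9 + 1014) + (1955166 + 390805)/(644502 - 1059062) = 1014*1023 + 2345971/(-414560) = 1037322 + 2345971*(-1/414560) = 1037322 - 2345971/414560 = 430029862349/414560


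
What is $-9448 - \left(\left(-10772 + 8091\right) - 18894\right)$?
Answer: $12127$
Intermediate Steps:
$-9448 - \left(\left(-10772 + 8091\right) - 18894\right) = -9448 - \left(-2681 - 18894\right) = -9448 - -21575 = -9448 + 21575 = 12127$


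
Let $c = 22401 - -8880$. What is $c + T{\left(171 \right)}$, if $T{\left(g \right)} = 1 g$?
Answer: $31452$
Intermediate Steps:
$T{\left(g \right)} = g$
$c = 31281$ ($c = 22401 + 8880 = 31281$)
$c + T{\left(171 \right)} = 31281 + 171 = 31452$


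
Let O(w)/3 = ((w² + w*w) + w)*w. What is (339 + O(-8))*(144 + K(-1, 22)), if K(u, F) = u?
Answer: -363363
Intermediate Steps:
O(w) = 3*w*(w + 2*w²) (O(w) = 3*(((w² + w*w) + w)*w) = 3*(((w² + w²) + w)*w) = 3*((2*w² + w)*w) = 3*((w + 2*w²)*w) = 3*(w*(w + 2*w²)) = 3*w*(w + 2*w²))
(339 + O(-8))*(144 + K(-1, 22)) = (339 + (-8)²*(3 + 6*(-8)))*(144 - 1) = (339 + 64*(3 - 48))*143 = (339 + 64*(-45))*143 = (339 - 2880)*143 = -2541*143 = -363363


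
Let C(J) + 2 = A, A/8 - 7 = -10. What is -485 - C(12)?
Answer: -459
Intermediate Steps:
A = -24 (A = 56 + 8*(-10) = 56 - 80 = -24)
C(J) = -26 (C(J) = -2 - 24 = -26)
-485 - C(12) = -485 - 1*(-26) = -485 + 26 = -459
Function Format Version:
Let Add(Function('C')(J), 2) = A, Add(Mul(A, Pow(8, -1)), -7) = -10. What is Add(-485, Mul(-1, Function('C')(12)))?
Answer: -459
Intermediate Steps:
A = -24 (A = Add(56, Mul(8, -10)) = Add(56, -80) = -24)
Function('C')(J) = -26 (Function('C')(J) = Add(-2, -24) = -26)
Add(-485, Mul(-1, Function('C')(12))) = Add(-485, Mul(-1, -26)) = Add(-485, 26) = -459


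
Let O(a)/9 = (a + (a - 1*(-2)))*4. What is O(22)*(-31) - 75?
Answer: -51411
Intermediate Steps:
O(a) = 72 + 72*a (O(a) = 9*((a + (a - 1*(-2)))*4) = 9*((a + (a + 2))*4) = 9*((a + (2 + a))*4) = 9*((2 + 2*a)*4) = 9*(8 + 8*a) = 72 + 72*a)
O(22)*(-31) - 75 = (72 + 72*22)*(-31) - 75 = (72 + 1584)*(-31) - 75 = 1656*(-31) - 75 = -51336 - 75 = -51411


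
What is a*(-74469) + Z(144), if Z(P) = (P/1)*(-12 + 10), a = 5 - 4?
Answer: -74757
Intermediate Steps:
a = 1
Z(P) = -2*P (Z(P) = (P*1)*(-2) = P*(-2) = -2*P)
a*(-74469) + Z(144) = 1*(-74469) - 2*144 = -74469 - 288 = -74757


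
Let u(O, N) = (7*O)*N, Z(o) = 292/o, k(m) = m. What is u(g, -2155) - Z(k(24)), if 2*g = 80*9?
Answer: -32583673/6 ≈ -5.4306e+6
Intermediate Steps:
g = 360 (g = (80*9)/2 = (½)*720 = 360)
u(O, N) = 7*N*O
u(g, -2155) - Z(k(24)) = 7*(-2155)*360 - 292/24 = -5430600 - 292/24 = -5430600 - 1*73/6 = -5430600 - 73/6 = -32583673/6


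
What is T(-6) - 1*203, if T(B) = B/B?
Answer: -202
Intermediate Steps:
T(B) = 1
T(-6) - 1*203 = 1 - 1*203 = 1 - 203 = -202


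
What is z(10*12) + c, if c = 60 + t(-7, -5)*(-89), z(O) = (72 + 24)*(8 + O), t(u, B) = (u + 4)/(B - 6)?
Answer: 135561/11 ≈ 12324.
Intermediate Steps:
t(u, B) = (4 + u)/(-6 + B)
z(O) = 768 + 96*O (z(O) = 96*(8 + O) = 768 + 96*O)
c = 393/11 (c = 60 + ((4 - 7)/(-6 - 5))*(-89) = 60 + (-3/(-11))*(-89) = 60 - 1/11*(-3)*(-89) = 60 + (3/11)*(-89) = 60 - 267/11 = 393/11 ≈ 35.727)
z(10*12) + c = (768 + 96*(10*12)) + 393/11 = (768 + 96*120) + 393/11 = (768 + 11520) + 393/11 = 12288 + 393/11 = 135561/11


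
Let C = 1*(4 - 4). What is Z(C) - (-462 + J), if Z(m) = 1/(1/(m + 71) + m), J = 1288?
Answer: -755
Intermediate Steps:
C = 0 (C = 1*0 = 0)
Z(m) = 1/(m + 1/(71 + m)) (Z(m) = 1/(1/(71 + m) + m) = 1/(m + 1/(71 + m)))
Z(C) - (-462 + J) = (71 + 0)/(1 + 0² + 71*0) - (-462 + 1288) = 71/(1 + 0 + 0) - 1*826 = 71/1 - 826 = 1*71 - 826 = 71 - 826 = -755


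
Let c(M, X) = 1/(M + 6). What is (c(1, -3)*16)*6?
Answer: 96/7 ≈ 13.714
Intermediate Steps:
c(M, X) = 1/(6 + M)
(c(1, -3)*16)*6 = (16/(6 + 1))*6 = (16/7)*6 = 96/7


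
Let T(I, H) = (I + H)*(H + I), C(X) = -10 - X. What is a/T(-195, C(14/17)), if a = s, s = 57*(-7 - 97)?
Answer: -1713192/12243001 ≈ -0.13993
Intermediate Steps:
s = -5928 (s = 57*(-104) = -5928)
T(I, H) = (H + I)² (T(I, H) = (H + I)*(H + I) = (H + I)²)
a = -5928
a/T(-195, C(14/17)) = -5928/((-10 - 14/17) - 195)² = -5928/(-184/17 - 195)² = -5928/((-3499/17)²) = -5928/12243001/289 = -5928*289/12243001 = -1713192/12243001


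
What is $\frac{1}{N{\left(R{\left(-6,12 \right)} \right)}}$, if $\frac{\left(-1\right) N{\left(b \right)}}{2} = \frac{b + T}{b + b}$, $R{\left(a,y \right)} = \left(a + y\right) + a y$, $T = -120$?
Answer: $- \frac{11}{31} \approx -0.35484$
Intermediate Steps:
$R{\left(a,y \right)} = a + y + a y$
$N{\left(b \right)} = - \frac{-120 + b}{b}$ ($N{\left(b \right)} = - 2 \frac{b - 120}{b + b} = - 2 \frac{-120 + b}{2 b} = - \frac{-120 + b}{b}$)
$\frac{1}{N{\left(R{\left(-6,12 \right)} \right)}} = \frac{1}{\frac{1}{-6 + 12 - 72} \left(120 - \left(-6 + 12 - 72\right)\right)} = \frac{1}{\frac{1}{-66} \left(120 - -66\right)} = \frac{1}{\left(- \frac{1}{66}\right) \left(120 + 66\right)} = \frac{1}{\left(- \frac{1}{66}\right) 186} = \frac{1}{- \frac{31}{11}} = - \frac{11}{31}$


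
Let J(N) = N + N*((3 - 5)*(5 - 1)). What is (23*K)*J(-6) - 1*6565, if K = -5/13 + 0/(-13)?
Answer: -90175/13 ≈ -6936.5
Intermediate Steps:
K = -5/13 (K = -5*1/13 + 0*(-1/13) = -5/13 + 0 = -5/13 ≈ -0.38462)
J(N) = -7*N (J(N) = N + N*(-2*4) = N + N*(-8) = N - 8*N = -7*N)
(23*K)*J(-6) - 1*6565 = (23*(-5/13))*(-7*(-6)) - 1*6565 = -115/13*42 - 6565 = -4830/13 - 6565 = -90175/13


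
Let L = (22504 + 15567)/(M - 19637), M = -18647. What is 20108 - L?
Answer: 769852743/38284 ≈ 20109.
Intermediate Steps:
L = -38071/38284 (L = (22504 + 15567)/(-18647 - 19637) = 38071/(-38284) = 38071*(-1/38284) = -38071/38284 ≈ -0.99444)
20108 - L = 20108 - 1*(-38071/38284) = 20108 + 38071/38284 = 769852743/38284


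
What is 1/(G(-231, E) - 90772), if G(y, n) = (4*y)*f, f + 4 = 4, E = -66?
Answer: -1/90772 ≈ -1.1017e-5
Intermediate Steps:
f = 0 (f = -4 + 4 = 0)
G(y, n) = 0 (G(y, n) = (4*y)*0 = 0)
1/(G(-231, E) - 90772) = 1/(0 - 90772) = 1/(-90772) = -1/90772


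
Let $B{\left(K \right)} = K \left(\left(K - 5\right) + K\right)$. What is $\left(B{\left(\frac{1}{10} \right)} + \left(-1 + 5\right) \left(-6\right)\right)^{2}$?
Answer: $\frac{374544}{625} \approx 599.27$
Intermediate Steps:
$B{\left(K \right)} = K \left(-5 + 2 K\right)$ ($B{\left(K \right)} = K \left(\left(-5 + K\right) + K\right) = K \left(-5 + 2 K\right)$)
$\left(B{\left(\frac{1}{10} \right)} + \left(-1 + 5\right) \left(-6\right)\right)^{2} = \left(\frac{-5 + \frac{2}{10}}{10} + \left(-1 + 5\right) \left(-6\right)\right)^{2} = \left(\frac{-5 + 2 \cdot \frac{1}{10}}{10} + 4 \left(-6\right)\right)^{2} = \left(\frac{-5 + \frac{1}{5}}{10} - 24\right)^{2} = \left(\frac{1}{10} \left(- \frac{24}{5}\right) - 24\right)^{2} = \left(- \frac{12}{25} - 24\right)^{2} = \left(- \frac{612}{25}\right)^{2} = \frac{374544}{625}$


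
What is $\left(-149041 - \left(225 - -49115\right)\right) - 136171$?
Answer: $-334552$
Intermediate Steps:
$\left(-149041 - \left(225 - -49115\right)\right) - 136171 = \left(-149041 - \left(225 + 49115\right)\right) - 136171 = \left(-149041 - 49340\right) - 136171 = -198381 - 136171 = -334552$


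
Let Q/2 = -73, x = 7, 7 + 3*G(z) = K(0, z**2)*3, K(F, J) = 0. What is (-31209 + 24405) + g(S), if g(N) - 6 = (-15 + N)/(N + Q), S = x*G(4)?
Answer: -3310532/487 ≈ -6797.8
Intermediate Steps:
G(z) = -7/3 (G(z) = -7/3 + (0*3)/3 = -7/3 + (1/3)*0 = -7/3 + 0 = -7/3)
Q = -146 (Q = 2*(-73) = -146)
S = -49/3 (S = 7*(-7/3) = -49/3 ≈ -16.333)
g(N) = 6 + (-15 + N)/(-146 + N) (g(N) = 6 + (-15 + N)/(N - 146) = 6 + (-15 + N)/(-146 + N))
(-31209 + 24405) + g(S) = (-31209 + 24405) + (-891 + 7*(-49/3))/(-146 - 49/3) = -6804 + (-891 - 343/3)/(-487/3) = -6804 - 3/487*(-3016/3) = -6804 + 3016/487 = -3310532/487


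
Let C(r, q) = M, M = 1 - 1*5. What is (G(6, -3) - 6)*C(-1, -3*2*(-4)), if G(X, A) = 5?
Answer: 4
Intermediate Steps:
M = -4 (M = 1 - 5 = -4)
C(r, q) = -4
(G(6, -3) - 6)*C(-1, -3*2*(-4)) = (5 - 6)*(-4) = -1*(-4) = 4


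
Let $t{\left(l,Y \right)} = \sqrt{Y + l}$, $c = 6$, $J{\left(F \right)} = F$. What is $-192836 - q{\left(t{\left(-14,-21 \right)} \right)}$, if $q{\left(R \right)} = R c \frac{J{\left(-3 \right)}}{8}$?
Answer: $-192836 + \frac{9 i \sqrt{35}}{4} \approx -1.9284 \cdot 10^{5} + 13.311 i$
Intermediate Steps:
$q{\left(R \right)} = - \frac{9 R}{4}$ ($q{\left(R \right)} = R 6 \left(- \frac{3}{8}\right) = 6 R \left(\left(-3\right) \frac{1}{8}\right) = 6 R \left(- \frac{3}{8}\right) = - \frac{9 R}{4}$)
$-192836 - q{\left(t{\left(-14,-21 \right)} \right)} = -192836 - - \frac{9 \sqrt{-21 - 14}}{4} = -192836 - - \frac{9 \sqrt{-35}}{4} = -192836 - - \frac{9 i \sqrt{35}}{4} = -192836 + \frac{9 i \sqrt{35}}{4}$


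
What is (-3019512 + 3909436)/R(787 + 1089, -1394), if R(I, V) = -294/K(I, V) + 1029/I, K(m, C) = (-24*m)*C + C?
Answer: 1069194906468656/658996023 ≈ 1.6225e+6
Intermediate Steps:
K(m, C) = C - 24*C*m (K(m, C) = -24*C*m + C = C - 24*C*m)
R(I, V) = 1029/I - 294/(V*(1 - 24*I)) (R(I, V) = -294*1/(V*(1 - 24*I)) + 1029/I = -294/(V*(1 - 24*I)) + 1029/I = 1029/I - 294/(V*(1 - 24*I)))
(-3019512 + 3909436)/R(787 + 1089, -1394) = (-3019512 + 3909436)/(1029/(787 + 1089) + 294/(-1394*(-1 + 24*(787 + 1089)))) = 889924/(1029/1876 + 294*(-1/1394)/(-1 + 24*1876)) = 889924/(1029*(1/1876) + 294*(-1/1394)/(-1 + 45024)) = 889924/(147/268 + 294*(-1/1394)/45023) = 889924/(147/268 + 294*(-1/1394)*(1/45023)) = 889924/(147/268 - 147/31381031) = 889924/(4612972161/8410116308) = 889924*(8410116308/4612972161) = 1069194906468656/658996023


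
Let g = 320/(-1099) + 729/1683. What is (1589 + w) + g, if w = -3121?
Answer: -314816737/205513 ≈ -1531.9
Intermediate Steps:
g = 29179/205513 (g = 320*(-1/1099) + 729*(1/1683) = -320/1099 + 81/187 = 29179/205513 ≈ 0.14198)
(1589 + w) + g = (1589 - 3121) + 29179/205513 = -1532 + 29179/205513 = -314816737/205513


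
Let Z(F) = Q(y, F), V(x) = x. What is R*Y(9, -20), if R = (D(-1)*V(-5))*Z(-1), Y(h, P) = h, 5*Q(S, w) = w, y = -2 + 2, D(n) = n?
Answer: -9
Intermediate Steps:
y = 0
Q(S, w) = w/5
Z(F) = F/5
R = -1 (R = (-1*(-5))*((1/5)*(-1)) = 5*(-1/5) = -1)
R*Y(9, -20) = -1*9 = -9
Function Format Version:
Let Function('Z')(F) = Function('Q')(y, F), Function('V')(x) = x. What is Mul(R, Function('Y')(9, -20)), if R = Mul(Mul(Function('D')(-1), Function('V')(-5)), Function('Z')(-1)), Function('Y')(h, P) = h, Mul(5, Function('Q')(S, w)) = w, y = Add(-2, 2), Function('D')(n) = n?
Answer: -9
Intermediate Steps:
y = 0
Function('Q')(S, w) = Mul(Rational(1, 5), w)
Function('Z')(F) = Mul(Rational(1, 5), F)
R = -1 (R = Mul(Mul(-1, -5), Mul(Rational(1, 5), -1)) = Mul(5, Rational(-1, 5)) = -1)
Mul(R, Function('Y')(9, -20)) = Mul(-1, 9) = -9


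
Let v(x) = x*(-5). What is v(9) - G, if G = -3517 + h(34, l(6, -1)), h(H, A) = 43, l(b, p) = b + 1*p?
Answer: 3429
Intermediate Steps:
l(b, p) = b + p
v(x) = -5*x
G = -3474 (G = -3517 + 43 = -3474)
v(9) - G = -5*9 - 1*(-3474) = -45 + 3474 = 3429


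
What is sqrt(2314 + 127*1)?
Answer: sqrt(2441) ≈ 49.406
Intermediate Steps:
sqrt(2314 + 127*1) = sqrt(2314 + 127) = sqrt(2441)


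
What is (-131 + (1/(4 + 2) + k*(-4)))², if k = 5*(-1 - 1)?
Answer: 297025/36 ≈ 8250.7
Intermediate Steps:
k = -10 (k = 5*(-2) = -10)
(-131 + (1/(4 + 2) + k*(-4)))² = (-131 + (1/(4 + 2) - 10*(-4)))² = (-131 + (1/6 + 40))² = (-131 + (⅙ + 40))² = (-131 + 241/6)² = (-545/6)² = 297025/36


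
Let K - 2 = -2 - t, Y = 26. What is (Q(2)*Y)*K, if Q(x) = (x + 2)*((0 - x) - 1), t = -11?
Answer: -3432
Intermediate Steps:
Q(x) = (-1 - x)*(2 + x) (Q(x) = (2 + x)*(-x - 1) = (2 + x)*(-1 - x) = (-1 - x)*(2 + x))
K = 11 (K = 2 + (-2 - 1*(-11)) = 2 + (-2 + 11) = 2 + 9 = 11)
(Q(2)*Y)*K = ((-2 - 1*2² - 3*2)*26)*11 = ((-2 - 1*4 - 6)*26)*11 = ((-2 - 4 - 6)*26)*11 = -12*26*11 = -312*11 = -3432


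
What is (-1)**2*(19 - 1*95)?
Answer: -76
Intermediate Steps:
(-1)**2*(19 - 1*95) = 1*(19 - 95) = 1*(-76) = -76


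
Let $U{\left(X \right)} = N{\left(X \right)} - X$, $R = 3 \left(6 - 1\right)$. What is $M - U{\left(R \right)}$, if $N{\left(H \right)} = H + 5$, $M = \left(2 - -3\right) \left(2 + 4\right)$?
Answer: $25$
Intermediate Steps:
$M = 30$ ($M = \left(2 + 3\right) 6 = 5 \cdot 6 = 30$)
$R = 15$ ($R = 3 \left(6 - 1\right) = 3 \cdot 5 = 15$)
$N{\left(H \right)} = 5 + H$
$U{\left(X \right)} = 5$ ($U{\left(X \right)} = \left(5 + X\right) - X = 5$)
$M - U{\left(R \right)} = 30 - 5 = 25$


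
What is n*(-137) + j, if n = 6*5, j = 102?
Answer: -4008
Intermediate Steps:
n = 30
n*(-137) + j = 30*(-137) + 102 = -4110 + 102 = -4008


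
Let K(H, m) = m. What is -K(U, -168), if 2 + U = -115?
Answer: 168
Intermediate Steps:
U = -117 (U = -2 - 115 = -117)
-K(U, -168) = -1*(-168) = 168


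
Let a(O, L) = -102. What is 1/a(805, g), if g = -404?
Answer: -1/102 ≈ -0.0098039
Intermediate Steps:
1/a(805, g) = 1/(-102) = -1/102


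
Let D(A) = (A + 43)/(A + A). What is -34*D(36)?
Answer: -1343/36 ≈ -37.306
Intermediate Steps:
D(A) = (43 + A)/(2*A) (D(A) = (43 + A)/((2*A)) = (43 + A)*(1/(2*A)) = (43 + A)/(2*A))
-34*D(36) = -17*(43 + 36)/36 = -17*79/36 = -34*79/72 = -1343/36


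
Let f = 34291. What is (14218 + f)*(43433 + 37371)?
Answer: 3919721236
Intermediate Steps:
(14218 + f)*(43433 + 37371) = (14218 + 34291)*(43433 + 37371) = 48509*80804 = 3919721236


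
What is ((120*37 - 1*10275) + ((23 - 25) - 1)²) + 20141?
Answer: 14315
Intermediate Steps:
((120*37 - 1*10275) + ((23 - 25) - 1)²) + 20141 = ((4440 - 10275) + (-2 - 1)²) + 20141 = (-5835 + (-3)²) + 20141 = (-5835 + 9) + 20141 = -5826 + 20141 = 14315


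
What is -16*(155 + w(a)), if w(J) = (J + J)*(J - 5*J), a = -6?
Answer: 2128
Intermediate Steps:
w(J) = -8*J² (w(J) = (2*J)*(-4*J) = -8*J²)
-16*(155 + w(a)) = -16*(155 - 8*(-6)²) = -16*(155 - 8*36) = -16*(155 - 288) = -16*(-133) = 2128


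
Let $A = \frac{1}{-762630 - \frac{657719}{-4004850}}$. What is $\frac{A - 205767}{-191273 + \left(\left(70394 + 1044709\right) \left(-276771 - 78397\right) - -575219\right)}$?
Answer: $\frac{209485765110035959}{403206184122784739187866} \approx 5.1955 \cdot 10^{-7}$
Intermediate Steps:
$A = - \frac{4004850}{3054218097781}$ ($A = \frac{1}{-762630 - - \frac{657719}{4004850}} = \frac{1}{-762630 + \frac{657719}{4004850}} = \frac{1}{- \frac{3054218097781}{4004850}} = - \frac{4004850}{3054218097781} \approx -1.3113 \cdot 10^{-6}$)
$\frac{A - 205767}{-191273 + \left(\left(70394 + 1044709\right) \left(-276771 - 78397\right) - -575219\right)} = \frac{- \frac{4004850}{3054218097781} - 205767}{-191273 + \left(\left(70394 + 1044709\right) \left(-276771 - 78397\right) - -575219\right)} = - \frac{628457295330107877}{3054218097781 \left(-191273 + \left(1115103 \left(-355168\right) + 575219\right)\right)} = - \frac{628457295330107877}{3054218097781 \left(-191273 + \left(-396048902304 + 575219\right)\right)} = - \frac{628457295330107877}{3054218097781 \left(-191273 - 396048327085\right)} = - \frac{628457295330107877}{3054218097781 \left(-396048518358\right)} = \left(- \frac{628457295330107877}{3054218097781}\right) \left(- \frac{1}{396048518358}\right) = \frac{209485765110035959}{403206184122784739187866}$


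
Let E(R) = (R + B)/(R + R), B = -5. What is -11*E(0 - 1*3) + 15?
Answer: ⅓ ≈ 0.33333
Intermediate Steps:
E(R) = (-5 + R)/(2*R) (E(R) = (R - 5)/(R + R) = (-5 + R)/((2*R)) = (-5 + R)*(1/(2*R)) = (-5 + R)/(2*R))
-11*E(0 - 1*3) + 15 = -11*(-5 + (0 - 1*3))/(2*(0 - 1*3)) + 15 = -11*(-5 + (0 - 3))/(2*(0 - 3)) + 15 = -11*(-5 - 3)/(2*(-3)) + 15 = -11*(-1)*(-8)/(2*3) + 15 = -11*4/3 + 15 = -44/3 + 15 = ⅓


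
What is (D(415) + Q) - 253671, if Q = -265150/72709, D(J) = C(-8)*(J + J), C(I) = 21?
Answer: -17177112019/72709 ≈ -2.3624e+5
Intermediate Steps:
D(J) = 42*J (D(J) = 21*(J + J) = 21*(2*J) = 42*J)
Q = -265150/72709 (Q = -265150*1/72709 = -265150/72709 ≈ -3.6467)
(D(415) + Q) - 253671 = (42*415 - 265150/72709) - 253671 = (17430 - 265150/72709) - 253671 = 1267052720/72709 - 253671 = -17177112019/72709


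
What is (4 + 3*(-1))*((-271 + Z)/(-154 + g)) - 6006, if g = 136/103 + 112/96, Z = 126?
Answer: -112456440/18727 ≈ -6005.0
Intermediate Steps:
g = 1537/618 (g = 136*(1/103) + 112*(1/96) = 136/103 + 7/6 = 1537/618 ≈ 2.4871)
(4 + 3*(-1))*((-271 + Z)/(-154 + g)) - 6006 = (4 + 3*(-1))*((-271 + 126)/(-154 + 1537/618)) - 6006 = (4 - 3)*(-145/(-93635/618)) - 6006 = 1*(-145*(-618/93635)) - 6006 = 1*(17922/18727) - 6006 = 17922/18727 - 6006 = -112456440/18727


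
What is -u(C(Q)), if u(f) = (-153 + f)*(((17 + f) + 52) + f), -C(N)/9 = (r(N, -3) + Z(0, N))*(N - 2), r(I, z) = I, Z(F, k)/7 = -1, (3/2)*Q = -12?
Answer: -3954393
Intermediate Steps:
Q = -8 (Q = (⅔)*(-12) = -8)
Z(F, k) = -7 (Z(F, k) = 7*(-1) = -7)
C(N) = -9*(-7 + N)*(-2 + N) (C(N) = -9*(N - 7)*(N - 2) = -9*(-7 + N)*(-2 + N))
u(f) = (-153 + f)*(69 + 2*f) (u(f) = (-153 + f)*((69 + f) + f) = (-153 + f)*(69 + 2*f))
-u(C(Q)) = -(-10557 - 237*(-126 - 9*(-8)² + 81*(-8)) + 2*(-126 - 9*(-8)² + 81*(-8))²) = -(-10557 - 237*(-126 - 9*64 - 648) + 2*(-126 - 9*64 - 648)²) = -(-10557 - 237*(-126 - 576 - 648) + 2*(-126 - 576 - 648)²) = -(-10557 - 237*(-1350) + 2*(-1350)²) = -(-10557 + 319950 + 2*1822500) = -(-10557 + 319950 + 3645000) = -1*3954393 = -3954393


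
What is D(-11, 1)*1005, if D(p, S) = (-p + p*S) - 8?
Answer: -8040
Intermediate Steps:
D(p, S) = -8 - p + S*p (D(p, S) = (-p + S*p) - 8 = -8 - p + S*p)
D(-11, 1)*1005 = (-8 - 1*(-11) + 1*(-11))*1005 = (-8 + 11 - 11)*1005 = -8*1005 = -8040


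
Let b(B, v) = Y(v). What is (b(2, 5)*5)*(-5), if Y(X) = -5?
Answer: 125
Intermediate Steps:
b(B, v) = -5
(b(2, 5)*5)*(-5) = -5*5*(-5) = -25*(-5) = 125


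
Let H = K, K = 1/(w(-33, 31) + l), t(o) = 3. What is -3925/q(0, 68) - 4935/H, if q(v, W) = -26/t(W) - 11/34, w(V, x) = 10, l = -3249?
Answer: 14658154755/917 ≈ 1.5985e+7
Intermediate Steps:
K = -1/3239 (K = 1/(10 - 3249) = 1/(-3239) = -1/3239 ≈ -0.00030874)
H = -1/3239 ≈ -0.00030874
q(v, W) = -917/102 (q(v, W) = -26/3 - 11/34 = -917/102)
-3925/q(0, 68) - 4935/H = -3925/(-917/102) - 4935/(-1/3239) = -3925*(-102/917) - 4935*(-3239) = 400350/917 + 15984465 = 14658154755/917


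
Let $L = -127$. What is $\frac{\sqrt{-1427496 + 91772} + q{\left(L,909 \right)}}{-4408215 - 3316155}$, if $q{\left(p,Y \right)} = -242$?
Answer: $\frac{121}{3862185} - \frac{i \sqrt{333931}}{3862185} \approx 3.1329 \cdot 10^{-5} - 0.00014962 i$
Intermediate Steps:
$\frac{\sqrt{-1427496 + 91772} + q{\left(L,909 \right)}}{-4408215 - 3316155} = \frac{\sqrt{-1427496 + 91772} - 242}{-4408215 - 3316155} = \frac{\sqrt{-1335724} - 242}{-7724370} = \left(2 i \sqrt{333931} - 242\right) \left(- \frac{1}{7724370}\right) = \left(-242 + 2 i \sqrt{333931}\right) \left(- \frac{1}{7724370}\right) = \frac{121}{3862185} - \frac{i \sqrt{333931}}{3862185}$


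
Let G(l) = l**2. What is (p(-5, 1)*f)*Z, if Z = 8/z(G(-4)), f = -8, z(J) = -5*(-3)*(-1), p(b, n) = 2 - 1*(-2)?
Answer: 256/15 ≈ 17.067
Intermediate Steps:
p(b, n) = 4 (p(b, n) = 2 + 2 = 4)
z(J) = -15 (z(J) = 15*(-1) = -15)
Z = -8/15 (Z = 8/(-15) = 8*(-1/15) = -8/15 ≈ -0.53333)
(p(-5, 1)*f)*Z = (4*(-8))*(-8/15) = -32*(-8/15) = 256/15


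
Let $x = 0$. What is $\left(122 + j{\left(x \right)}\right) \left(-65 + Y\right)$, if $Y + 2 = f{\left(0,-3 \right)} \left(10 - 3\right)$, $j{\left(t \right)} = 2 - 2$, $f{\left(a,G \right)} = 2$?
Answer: $-6466$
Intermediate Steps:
$j{\left(t \right)} = 0$
$Y = 12$ ($Y = -2 + 2 \left(10 - 3\right) = -2 + 2 \cdot 7 = -2 + 14 = 12$)
$\left(122 + j{\left(x \right)}\right) \left(-65 + Y\right) = \left(122 + 0\right) \left(-65 + 12\right) = 122 \left(-53\right) = -6466$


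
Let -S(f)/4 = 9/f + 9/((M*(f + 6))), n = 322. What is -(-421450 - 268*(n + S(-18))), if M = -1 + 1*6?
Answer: 2542214/5 ≈ 5.0844e+5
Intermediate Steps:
M = 5 (M = -1 + 6 = 5)
S(f) = -36/f - 36/(30 + 5*f) (S(f) = -4*(9/f + 9/((5*(f + 6)))) = -4*(9/f + 9/((5*(6 + f)))) = -4*(9/f + 9/(30 + 5*f)) = -36/f - 36/(30 + 5*f))
-(-421450 - 268*(n + S(-18))) = -(-421450 - 268*(322 + (216/5)*(-5 - 1*(-18))/(-18*(6 - 18)))) = -(-421450 - 268*(322 + (216/5)*(-1/18)*(-5 + 18)/(-12))) = -(-421450 - 268*(322 + (216/5)*(-1/18)*(-1/12)*13)) = -(-421450 - 268*(322 + 13/5)) = -(-421450 - 268*1623/5) = -(-421450 - 1*434964/5) = -(-421450 - 434964/5) = -1*(-2542214/5) = 2542214/5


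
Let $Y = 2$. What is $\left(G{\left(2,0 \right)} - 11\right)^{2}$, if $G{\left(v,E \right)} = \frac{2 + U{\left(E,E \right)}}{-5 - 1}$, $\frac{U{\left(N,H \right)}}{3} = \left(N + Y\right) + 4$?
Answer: $\frac{1849}{9} \approx 205.44$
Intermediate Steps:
$U{\left(N,H \right)} = 18 + 3 N$ ($U{\left(N,H \right)} = 3 \left(\left(N + 2\right) + 4\right) = 3 \left(\left(2 + N\right) + 4\right) = 3 \left(6 + N\right) = 18 + 3 N$)
$G{\left(v,E \right)} = - \frac{10}{3} - \frac{E}{2}$ ($G{\left(v,E \right)} = \frac{2 + \left(18 + 3 E\right)}{-5 - 1} = \frac{20 + 3 E}{-6} = \left(20 + 3 E\right) \left(- \frac{1}{6}\right) = - \frac{10}{3} - \frac{E}{2}$)
$\left(G{\left(2,0 \right)} - 11\right)^{2} = \left(\left(- \frac{10}{3} - 0\right) - 11\right)^{2} = \left(\left(- \frac{10}{3} + 0\right) - 11\right)^{2} = \left(- \frac{10}{3} - 11\right)^{2} = \left(- \frac{43}{3}\right)^{2} = \frac{1849}{9}$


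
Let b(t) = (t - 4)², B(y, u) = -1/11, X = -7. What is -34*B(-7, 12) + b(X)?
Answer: 1365/11 ≈ 124.09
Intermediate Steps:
B(y, u) = -1/11 (B(y, u) = -1*1/11 = -1/11)
b(t) = (-4 + t)²
-34*B(-7, 12) + b(X) = -34*(-1/11) + (-4 - 7)² = 34/11 + (-11)² = 34/11 + 121 = 1365/11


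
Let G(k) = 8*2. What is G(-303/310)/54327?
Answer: 16/54327 ≈ 0.00029451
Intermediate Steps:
G(k) = 16
G(-303/310)/54327 = 16/54327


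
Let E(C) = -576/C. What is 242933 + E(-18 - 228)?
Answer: 9960349/41 ≈ 2.4294e+5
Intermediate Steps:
242933 + E(-18 - 228) = 242933 - 576/(-18 - 228) = 242933 - 576/(-246) = 242933 - 576*(-1/246) = 242933 + 96/41 = 9960349/41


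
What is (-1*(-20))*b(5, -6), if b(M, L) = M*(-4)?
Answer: -400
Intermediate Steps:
b(M, L) = -4*M
(-1*(-20))*b(5, -6) = (-1*(-20))*(-4*5) = 20*(-20) = -400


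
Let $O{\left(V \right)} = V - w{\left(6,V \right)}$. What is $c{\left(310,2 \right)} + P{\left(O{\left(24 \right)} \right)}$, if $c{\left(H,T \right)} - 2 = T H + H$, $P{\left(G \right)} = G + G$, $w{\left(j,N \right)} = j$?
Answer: $968$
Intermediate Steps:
$O{\left(V \right)} = -6 + V$ ($O{\left(V \right)} = V - 6 = -6 + V$)
$P{\left(G \right)} = 2 G$
$c{\left(H,T \right)} = 2 + H + H T$ ($c{\left(H,T \right)} = 2 + \left(T H + H\right) = 2 + \left(H T + H\right) = 2 + \left(H + H T\right) = 2 + H + H T$)
$c{\left(310,2 \right)} + P{\left(O{\left(24 \right)} \right)} = \left(2 + 310 + 310 \cdot 2\right) + 2 \left(-6 + 24\right) = \left(2 + 310 + 620\right) + 2 \cdot 18 = 932 + 36 = 968$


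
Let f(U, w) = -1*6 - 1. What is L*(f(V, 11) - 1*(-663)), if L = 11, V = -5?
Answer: 7216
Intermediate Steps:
f(U, w) = -7 (f(U, w) = -6 - 1 = -7)
L*(f(V, 11) - 1*(-663)) = 11*(-7 - 1*(-663)) = 11*(-7 + 663) = 11*656 = 7216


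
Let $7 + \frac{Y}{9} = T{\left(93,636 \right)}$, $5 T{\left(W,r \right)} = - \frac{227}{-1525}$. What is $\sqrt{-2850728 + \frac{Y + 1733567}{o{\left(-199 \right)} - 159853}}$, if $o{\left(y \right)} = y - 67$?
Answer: $\frac{i \sqrt{18886015723304956023965}}{81393825} \approx 1688.4 i$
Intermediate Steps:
$T{\left(W,r \right)} = \frac{227}{7625}$ ($T{\left(W,r \right)} = \frac{\left(-227\right) \frac{1}{-1525}}{5} = \frac{\left(-227\right) \left(- \frac{1}{1525}\right)}{5} = \frac{1}{5} \cdot \frac{227}{1525} = \frac{227}{7625}$)
$o{\left(y \right)} = -67 + y$ ($o{\left(y \right)} = y - 67 = -67 + y$)
$Y = - \frac{478332}{7625}$ ($Y = -63 + 9 \cdot \frac{227}{7625} = -63 + \frac{2043}{7625} = - \frac{478332}{7625} \approx -62.732$)
$\sqrt{-2850728 + \frac{Y + 1733567}{o{\left(-199 \right)} - 159853}} = \sqrt{-2850728 + \frac{- \frac{478332}{7625} + 1733567}{\left(-67 - 199\right) - 159853}} = \sqrt{-2850728 + \frac{13217970043}{7625 \left(-266 - 159853\right)}} = \sqrt{-2850728 + \frac{13217970043}{7625 \left(-160119\right)}} = \sqrt{-2850728 + \frac{13217970043}{7625} \left(- \frac{1}{160119}\right)} = \sqrt{-2850728 - \frac{13217970043}{1220907375}} = \sqrt{- \frac{3480488057289043}{1220907375}} = \frac{i \sqrt{18886015723304956023965}}{81393825}$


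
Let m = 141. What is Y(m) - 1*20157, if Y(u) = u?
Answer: -20016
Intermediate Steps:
Y(m) - 1*20157 = 141 - 1*20157 = 141 - 20157 = -20016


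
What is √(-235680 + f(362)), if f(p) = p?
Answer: I*√235318 ≈ 485.1*I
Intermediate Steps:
√(-235680 + f(362)) = √(-235680 + 362) = √(-235318) = I*√235318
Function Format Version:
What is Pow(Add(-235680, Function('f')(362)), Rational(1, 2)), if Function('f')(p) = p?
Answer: Mul(I, Pow(235318, Rational(1, 2))) ≈ Mul(485.10, I)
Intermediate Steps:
Pow(Add(-235680, Function('f')(362)), Rational(1, 2)) = Pow(Add(-235680, 362), Rational(1, 2)) = Pow(-235318, Rational(1, 2)) = Mul(I, Pow(235318, Rational(1, 2)))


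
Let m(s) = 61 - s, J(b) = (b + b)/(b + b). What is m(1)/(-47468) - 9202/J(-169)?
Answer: -109200149/11867 ≈ -9202.0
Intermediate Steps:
J(b) = 1 (J(b) = (2*b)/((2*b)) = (2*b)*(1/(2*b)) = 1)
m(1)/(-47468) - 9202/J(-169) = (61 - 1*1)/(-47468) - 9202/1 = (61 - 1)*(-1/47468) - 9202*1 = 60*(-1/47468) - 9202 = -15/11867 - 9202 = -109200149/11867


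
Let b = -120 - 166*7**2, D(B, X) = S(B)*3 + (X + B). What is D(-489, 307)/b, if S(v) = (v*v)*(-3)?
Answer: 2152271/8254 ≈ 260.75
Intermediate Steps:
S(v) = -3*v**2 (S(v) = v**2*(-3) = -3*v**2)
D(B, X) = B + X - 9*B**2 (D(B, X) = -3*B**2*3 + (X + B) = -9*B**2 + (B + X) = B + X - 9*B**2)
b = -8254 (b = -120 - 166*49 = -120 - 8134 = -8254)
D(-489, 307)/b = (-489 + 307 - 9*(-489)**2)/(-8254) = (-489 + 307 - 9*239121)*(-1/8254) = (-489 + 307 - 2152089)*(-1/8254) = -2152271*(-1/8254) = 2152271/8254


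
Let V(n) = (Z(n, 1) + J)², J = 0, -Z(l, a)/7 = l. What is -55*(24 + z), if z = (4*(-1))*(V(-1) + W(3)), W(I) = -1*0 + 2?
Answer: 9900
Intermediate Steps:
Z(l, a) = -7*l
V(n) = 49*n² (V(n) = (-7*n + 0)² = (-7*n)² = 49*n²)
W(I) = 2 (W(I) = 0 + 2 = 2)
z = -204 (z = (4*(-1))*(49*(-1)² + 2) = -4*(49*1 + 2) = -4*(49 + 2) = -4*51 = -204)
-55*(24 + z) = -55*(24 - 204) = -55*(-180) = 9900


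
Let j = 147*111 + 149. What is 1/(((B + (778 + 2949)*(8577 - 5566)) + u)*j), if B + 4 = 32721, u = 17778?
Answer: 1/185612853272 ≈ 5.3876e-12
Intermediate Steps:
B = 32717 (B = -4 + 32721 = 32717)
j = 16466 (j = 16317 + 149 = 16466)
1/(((B + (778 + 2949)*(8577 - 5566)) + u)*j) = 1/(((32717 + (778 + 2949)*(8577 - 5566)) + 17778)*16466) = (1/16466)/((32717 + 3727*3011) + 17778) = (1/16466)/((32717 + 11221997) + 17778) = (1/16466)/(11254714 + 17778) = (1/16466)/11272492 = (1/11272492)*(1/16466) = 1/185612853272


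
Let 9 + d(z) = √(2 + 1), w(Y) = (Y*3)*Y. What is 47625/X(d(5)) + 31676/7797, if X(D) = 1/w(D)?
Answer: 93575727176/7797 - 2571750*√3 ≈ 7.5471e+6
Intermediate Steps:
w(Y) = 3*Y² (w(Y) = (3*Y)*Y = 3*Y²)
d(z) = -9 + √3 (d(z) = -9 + √(2 + 1) = -9 + √3)
X(D) = 1/(3*D²)
47625/X(d(5)) + 31676/7797 = 47625/((1/(3*(-9 + √3)²))) + 31676/7797 = 47625*(3*(-9 + √3)²) + 31676*(1/7797) = 142875*(-9 + √3)² + 31676/7797 = 31676/7797 + 142875*(-9 + √3)²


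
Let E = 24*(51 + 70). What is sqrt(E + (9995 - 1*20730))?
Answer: I*sqrt(7831) ≈ 88.493*I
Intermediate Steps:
E = 2904 (E = 24*121 = 2904)
sqrt(E + (9995 - 1*20730)) = sqrt(2904 + (9995 - 1*20730)) = sqrt(2904 + (9995 - 20730)) = sqrt(2904 - 10735) = sqrt(-7831) = I*sqrt(7831)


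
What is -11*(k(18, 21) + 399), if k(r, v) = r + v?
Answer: -4818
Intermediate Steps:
-11*(k(18, 21) + 399) = -11*((18 + 21) + 399) = -11*(39 + 399) = -11*438 = -4818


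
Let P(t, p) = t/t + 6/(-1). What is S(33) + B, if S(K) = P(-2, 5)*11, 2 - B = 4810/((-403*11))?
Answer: -17703/341 ≈ -51.915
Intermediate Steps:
P(t, p) = -5 (P(t, p) = 1 + 6*(-1) = 1 - 6 = -5)
B = 1052/341 (B = 2 - 4810/((-403*11)) = 2 - 4810/(-4433) = 2 - 4810*(-1)/4433 = 2 - 1*(-370/341) = 2 + 370/341 = 1052/341 ≈ 3.0850)
S(K) = -55 (S(K) = -5*11 = -55)
S(33) + B = -55 + 1052/341 = -17703/341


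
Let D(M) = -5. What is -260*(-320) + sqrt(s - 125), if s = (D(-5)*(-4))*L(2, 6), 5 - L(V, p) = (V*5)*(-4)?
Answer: 83200 + 5*sqrt(31) ≈ 83228.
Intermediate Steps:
L(V, p) = 5 + 20*V (L(V, p) = 5 - V*5*(-4) = 5 - 5*V*(-4) = 5 - (-20)*V = 5 + 20*V)
s = 900 (s = (-5*(-4))*(5 + 20*2) = 20*(5 + 40) = 20*45 = 900)
-260*(-320) + sqrt(s - 125) = -260*(-320) + sqrt(900 - 125) = 83200 + sqrt(775) = 83200 + 5*sqrt(31)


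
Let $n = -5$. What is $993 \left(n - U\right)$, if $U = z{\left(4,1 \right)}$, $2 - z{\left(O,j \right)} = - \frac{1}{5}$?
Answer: $- \frac{35748}{5} \approx -7149.6$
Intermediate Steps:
$z{\left(O,j \right)} = \frac{11}{5}$ ($z{\left(O,j \right)} = 2 - - \frac{1}{5} = 2 + \frac{1}{5} = \frac{11}{5}$)
$U = \frac{11}{5} \approx 2.2$
$993 \left(n - U\right) = 993 \left(-5 - \frac{11}{5}\right) = 993 \left(- \frac{36}{5}\right) = - \frac{35748}{5}$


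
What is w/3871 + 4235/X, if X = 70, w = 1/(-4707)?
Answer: 2204716435/36441594 ≈ 60.500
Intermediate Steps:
w = -1/4707 ≈ -0.00021245
w/3871 + 4235/X = -1/4707/3871 + 4235/70 = -1/4707*1/3871 + 4235*(1/70) = -1/18220797 + 121/2 = 2204716435/36441594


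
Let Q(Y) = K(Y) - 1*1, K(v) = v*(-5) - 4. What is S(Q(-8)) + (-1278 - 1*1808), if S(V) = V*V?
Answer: -1861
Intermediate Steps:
K(v) = -4 - 5*v (K(v) = -5*v - 4 = -4 - 5*v)
Q(Y) = -5 - 5*Y (Q(Y) = (-4 - 5*Y) - 1*1 = (-4 - 5*Y) - 1 = -5 - 5*Y)
S(V) = V²
S(Q(-8)) + (-1278 - 1*1808) = (-5 - 5*(-8))² + (-1278 - 1*1808) = (-5 + 40)² + (-1278 - 1808) = 35² - 3086 = 1225 - 3086 = -1861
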